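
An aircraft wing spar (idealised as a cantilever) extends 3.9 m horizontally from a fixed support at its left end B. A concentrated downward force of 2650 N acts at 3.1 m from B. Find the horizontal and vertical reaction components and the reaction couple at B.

ΣF_x = 0: B_x = 0.
ΣF_y = 0: B_y − 2650 = 0 → B_y = 2650 N.
ΣM about B: M_B − 2650·3.1 = 0 → M_B = 8215 N·m.

B_x = 0, B_y = 2650 N, M_B = 8215 N·m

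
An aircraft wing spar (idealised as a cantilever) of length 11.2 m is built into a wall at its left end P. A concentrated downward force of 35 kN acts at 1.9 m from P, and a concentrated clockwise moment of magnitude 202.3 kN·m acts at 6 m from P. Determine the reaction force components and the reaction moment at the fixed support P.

ΣF_x = 0: P_x = 0.
ΣF_y = 0: P_y − 35 = 0 → P_y = 35.00 kN.
ΣM about P: M_P − 35·1.9 − 202.3 = 0 → M_P = 268.8 kN·m.

P_x = 0, P_y = 35.00 kN, M_P = 268.8 kN·m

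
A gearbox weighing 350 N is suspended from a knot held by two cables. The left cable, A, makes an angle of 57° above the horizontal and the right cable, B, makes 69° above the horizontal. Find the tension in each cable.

ΣF_x = 0: −T_A·cos57° + T_B·cos69° = 0 → T_B = 1.51978·T_A.
ΣF_y = 0: T_A·sin57° + T_B·sin69° = 350.
Substitute: T_A·(0.838671 + 1.51978·0.93358) = 350 → T_A = 155.038 ≈ 155.0 N.
Then T_B = 1.51978 × 155.038 = 235.6 N.

T_A = 155.0 N, T_B = 235.6 N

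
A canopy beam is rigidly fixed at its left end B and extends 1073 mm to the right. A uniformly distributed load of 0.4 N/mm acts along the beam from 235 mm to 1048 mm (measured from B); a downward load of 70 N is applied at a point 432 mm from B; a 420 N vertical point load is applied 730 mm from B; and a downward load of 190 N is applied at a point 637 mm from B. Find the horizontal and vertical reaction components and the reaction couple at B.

B_x = 0, B_y = 1005 N, M_B = 666500 N·mm

Resultant of the distributed load: 0.4 × 813 = 325.2 N at 641.5 mm from B.
ΣF_x = 0: B_x = 0.
ΣF_y = 0: B_y − 0.4·813 − 70 − 420 − 190 = 0 → B_y = 1005 N.
ΣM about B: M_B − (0.4·813)·641.5 − 70·432 − 420·730 − 190·637 = 0 → M_B = 666500 N·mm.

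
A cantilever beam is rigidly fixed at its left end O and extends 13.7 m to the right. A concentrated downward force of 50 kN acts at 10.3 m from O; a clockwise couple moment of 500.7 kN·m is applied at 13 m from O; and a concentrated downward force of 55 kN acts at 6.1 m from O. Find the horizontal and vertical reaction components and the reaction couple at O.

O_x = 0, O_y = 105.0 kN, M_O = 1351 kN·m

ΣF_x = 0: O_x = 0.
ΣF_y = 0: O_y − 50 − 55 = 0 → O_y = 105.0 kN.
ΣM about O: M_O − 50·10.3 − 500.7 − 55·6.1 = 0 → M_O = 1351 kN·m.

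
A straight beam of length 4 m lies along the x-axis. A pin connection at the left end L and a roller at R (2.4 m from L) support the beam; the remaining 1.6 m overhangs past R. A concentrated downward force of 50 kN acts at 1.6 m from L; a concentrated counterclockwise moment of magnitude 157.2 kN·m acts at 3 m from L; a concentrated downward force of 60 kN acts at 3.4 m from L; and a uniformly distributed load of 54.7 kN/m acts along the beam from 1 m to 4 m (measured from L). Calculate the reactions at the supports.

Resultant of the distributed load: 54.7 × 3 = 164.1 kN at 2.5 m from L.
Taking moments about L: R_y·2.4 − 50·1.6 + 157.2 − 60·3.4 − (54.7·3)·2.5 = 0 → R_y = 537.05/2.4 = 223.771 ≈ 223.8 kN.
ΣF_y = 0: L_y + 223.771 − 50 − 60 − 54.7·3 = 0 → L_y = 50.33 kN.
ΣF_x = 0: no horizontal applied forces, so L_x = 0.

L_x = 0, L_y = 50.33 kN, R_y = 223.8 kN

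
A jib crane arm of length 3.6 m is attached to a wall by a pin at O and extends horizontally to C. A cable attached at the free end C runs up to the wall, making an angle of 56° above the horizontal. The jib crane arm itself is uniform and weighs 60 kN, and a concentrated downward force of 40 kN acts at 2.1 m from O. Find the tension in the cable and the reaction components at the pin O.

T = 64.33 kN, O_x = 35.97 kN, O_y = 46.67 kN

ΣM about O: T·sin56°·3.6 − 60·1.8 − 40·2.1 = 0 → T = 192/(3.6·0.829038) = 64.3316 ≈ 64.33 kN.
ΣF_x = 0: O_x − T·cos56° = 0 → O_x = 64.3316 × 0.559193 = 35.97 kN.
ΣF_y = 0: O_y + T·sin56° − 60 − 40 = 0 → O_y = 100 − 64.3316 × 0.829038 = 46.67 kN.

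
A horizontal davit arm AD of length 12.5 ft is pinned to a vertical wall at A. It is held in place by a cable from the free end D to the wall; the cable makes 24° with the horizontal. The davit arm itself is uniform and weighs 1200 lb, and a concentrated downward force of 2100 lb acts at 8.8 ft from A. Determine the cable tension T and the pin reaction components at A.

ΣM about A: T·sin24°·12.5 − 1200·6.25 − 2100·8.8 = 0 → T = 25980/(12.5·0.406737) = 5109.94 ≈ 5110 lb.
ΣF_x = 0: A_x − T·cos24° = 0 → A_x = 5109.94 × 0.913545 = 4668 lb.
ΣF_y = 0: A_y + T·sin24° − 1200 − 2100 = 0 → A_y = 3300 − 5109.94 × 0.406737 = 1222 lb.

T = 5110 lb, A_x = 4668 lb, A_y = 1222 lb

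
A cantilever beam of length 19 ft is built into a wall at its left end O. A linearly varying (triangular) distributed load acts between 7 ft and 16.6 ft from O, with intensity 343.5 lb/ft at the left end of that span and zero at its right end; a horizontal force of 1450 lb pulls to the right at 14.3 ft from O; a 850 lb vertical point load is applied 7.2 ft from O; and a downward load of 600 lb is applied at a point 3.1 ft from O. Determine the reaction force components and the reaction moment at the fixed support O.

O_x = -1450 lb, O_y = 3099 lb, M_O = 24800 lb·ft

Resultant of the triangular load: ½ × 343.5 × 9.6 = 1648.8 lb, acting at 10.2 ft from O (one-third of the span from the peak).
ΣF_x = 0: O_x + 1450 = 0 → O_x = -1450 lb.
ΣF_y = 0: O_y − ½·343.5·9.6 − 850 − 600 = 0 → O_y = 3099 lb.
ΣM about O: M_O − (½·343.5·9.6)·10.2 − 850·7.2 − 600·3.1 = 0 → M_O = 24800 lb·ft.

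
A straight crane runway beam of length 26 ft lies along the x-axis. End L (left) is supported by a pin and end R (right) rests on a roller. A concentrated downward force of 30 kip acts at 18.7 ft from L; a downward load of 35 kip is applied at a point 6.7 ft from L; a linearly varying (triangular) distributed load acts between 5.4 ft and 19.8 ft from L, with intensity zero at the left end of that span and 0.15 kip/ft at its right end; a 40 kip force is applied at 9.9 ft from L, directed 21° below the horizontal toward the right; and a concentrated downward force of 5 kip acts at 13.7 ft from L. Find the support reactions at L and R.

Resultant of the triangular load: ½ × 0.15 × 14.4 = 1.08 kip, acting at 15 ft from L (one-third of the span from the peak).
ΣM about L: R_y·26 − 30·18.7 − 35·6.7 − (½·0.15·14.4)·15 − 40·sin21°·9.9 − 5·13.7 = 0 → R_y = 1022.11/26 = 39.3119 ≈ 39.31 kip.
ΣF_y = 0: L_y + 39.3119 − 30 − 35 − ½·0.15·14.4 − 40·sin21° − 5 = 0 → L_y = 46.10 kip.
ΣF_x = 0: L_x + 40·cos21° = 0 → L_x = -37.34 kip.

L_x = -37.34 kip, L_y = 46.10 kip, R_y = 39.31 kip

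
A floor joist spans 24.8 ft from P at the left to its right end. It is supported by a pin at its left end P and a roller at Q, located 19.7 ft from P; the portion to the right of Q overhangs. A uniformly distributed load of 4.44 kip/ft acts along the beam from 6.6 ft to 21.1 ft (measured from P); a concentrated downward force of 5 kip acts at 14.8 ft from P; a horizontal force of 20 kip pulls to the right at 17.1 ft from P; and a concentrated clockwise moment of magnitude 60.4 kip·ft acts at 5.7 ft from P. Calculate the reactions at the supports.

P_x = -20.00 kip, P_y = 17.30 kip, Q_y = 52.08 kip

Resultant of the distributed load: 4.44 × 14.5 = 64.38 kip at 13.85 ft from P.
ΣM about P: Q_y·19.7 − (4.44·14.5)·13.85 − 5·14.8 − 60.4 = 0 → Q_y = 1026.063/19.7 = 52.0844 ≈ 52.08 kip.
ΣF_y = 0: P_y + 52.0844 − 4.44·14.5 − 5 = 0 → P_y = 17.30 kip.
ΣF_x = 0: P_x + 20 = 0 → P_x = -20.00 kip.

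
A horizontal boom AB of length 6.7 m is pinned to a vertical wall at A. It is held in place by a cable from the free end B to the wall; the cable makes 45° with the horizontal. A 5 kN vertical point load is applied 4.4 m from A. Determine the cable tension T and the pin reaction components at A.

T = 4.644 kN, A_x = 3.284 kN, A_y = 1.716 kN

ΣM about A: T·sin45°·6.7 − 5·4.4 = 0 → T = 22/(6.7·0.707107) = 4.64368 ≈ 4.644 kN.
ΣF_x = 0: A_x − T·cos45° = 0 → A_x = 4.64368 × 0.707107 = 3.284 kN.
ΣF_y = 0: A_y + T·sin45° − 5 = 0 → A_y = 5 − 4.64368 × 0.707107 = 1.716 kN.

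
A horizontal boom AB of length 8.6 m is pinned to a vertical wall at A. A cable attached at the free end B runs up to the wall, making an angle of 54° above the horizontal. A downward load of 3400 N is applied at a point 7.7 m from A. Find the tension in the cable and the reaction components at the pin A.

T = 3763 N, A_x = 2212 N, A_y = 355.8 N

ΣM about A: T·sin54°·8.6 − 3400·7.7 = 0 → T = 26180/(8.6·0.809017) = 3762.82 ≈ 3763 N.
ΣF_x = 0: A_x − T·cos54° = 0 → A_x = 3762.82 × 0.587785 = 2212 N.
ΣF_y = 0: A_y + T·sin54° − 3400 = 0 → A_y = 3400 − 3762.82 × 0.809017 = 355.8 N.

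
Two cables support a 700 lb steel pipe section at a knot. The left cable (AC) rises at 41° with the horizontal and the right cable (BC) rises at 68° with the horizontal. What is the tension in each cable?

T_AC = 277.3 lb, T_BC = 558.7 lb

ΣF_x = 0: −T_AC·cos41° + T_BC·cos68° = 0 → T_BC = 2.01467·T_AC.
ΣF_y = 0: T_AC·sin41° + T_BC·sin68° = 700.
Substitute: T_AC·(0.656059 + 2.01467·0.927184) = 700 → T_AC = 277.334 ≈ 277.3 lb.
Then T_BC = 2.01467 × 277.334 = 558.7 lb.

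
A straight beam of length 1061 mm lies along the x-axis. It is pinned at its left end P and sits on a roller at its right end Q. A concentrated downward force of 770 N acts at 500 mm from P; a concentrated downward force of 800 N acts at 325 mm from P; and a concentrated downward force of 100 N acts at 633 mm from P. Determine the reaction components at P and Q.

Moments about P: Q_y·1061 − 770·500 − 800·325 − 100·633 = 0 → Q_y = 708300/1061 = 667.578 ≈ 667.6 N.
ΣF_y = 0: P_y + 667.578 − 770 − 800 − 100 = 0 → P_y = 1002 N.
ΣF_x = 0: no horizontal applied forces, so P_x = 0.

P_x = 0, P_y = 1002 N, Q_y = 667.6 N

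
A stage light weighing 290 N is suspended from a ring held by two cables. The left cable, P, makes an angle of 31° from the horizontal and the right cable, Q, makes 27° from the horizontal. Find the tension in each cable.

ΣF_x = 0: −T_P·cos31° + T_Q·cos27° = 0 → T_Q = 0.962021·T_P.
ΣF_y = 0: T_P·sin31° + T_Q·sin27° = 290.
Substitute: T_P·(0.515038 + 0.962021·0.45399) = 290 → T_P = 304.69 ≈ 304.7 N.
Then T_Q = 0.962021 × 304.69 = 293.1 N.

T_P = 304.7 N, T_Q = 293.1 N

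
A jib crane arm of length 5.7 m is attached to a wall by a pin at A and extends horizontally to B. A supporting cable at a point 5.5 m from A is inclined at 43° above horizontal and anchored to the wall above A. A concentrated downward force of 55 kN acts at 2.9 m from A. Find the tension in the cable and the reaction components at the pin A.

T = 42.52 kN, A_x = 31.10 kN, A_y = 26.00 kN

ΣM about A: T·sin43°·5.5 − 55·2.9 = 0 → T = 159.5/(5.5·0.681998) = 42.5221 ≈ 42.52 kN.
ΣF_x = 0: A_x − T·cos43° = 0 → A_x = 42.5221 × 0.731354 = 31.10 kN.
ΣF_y = 0: A_y + T·sin43° − 55 = 0 → A_y = 55 − 42.5221 × 0.681998 = 26.00 kN.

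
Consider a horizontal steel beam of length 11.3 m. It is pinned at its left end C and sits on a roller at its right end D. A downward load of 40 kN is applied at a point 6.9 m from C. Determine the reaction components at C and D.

Taking moments about C: D_y·11.3 − 40·6.9 = 0 → D_y = 276/11.3 = 24.4248 ≈ 24.42 kN.
ΣF_y = 0: C_y + 24.4248 − 40 = 0 → C_y = 15.58 kN.
ΣF_x = 0: no horizontal applied forces, so C_x = 0.

C_x = 0, C_y = 15.58 kN, D_y = 24.42 kN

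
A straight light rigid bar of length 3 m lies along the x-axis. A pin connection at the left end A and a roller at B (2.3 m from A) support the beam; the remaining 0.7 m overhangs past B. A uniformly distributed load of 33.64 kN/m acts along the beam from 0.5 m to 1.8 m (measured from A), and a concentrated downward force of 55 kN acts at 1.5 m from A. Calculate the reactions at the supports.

Resultant of the distributed load: 33.64 × 1.3 = 43.732 kN at 1.15 m from A.
ΣM about A: B_y·2.3 − (33.64·1.3)·1.15 − 55·1.5 = 0 → B_y = 132.7918/2.3 = 57.7356 ≈ 57.74 kN.
ΣF_y = 0: A_y + 57.7356 − 33.64·1.3 − 55 = 0 → A_y = 41.00 kN.
ΣF_x = 0: no horizontal applied forces, so A_x = 0.

A_x = 0, A_y = 41.00 kN, B_y = 57.74 kN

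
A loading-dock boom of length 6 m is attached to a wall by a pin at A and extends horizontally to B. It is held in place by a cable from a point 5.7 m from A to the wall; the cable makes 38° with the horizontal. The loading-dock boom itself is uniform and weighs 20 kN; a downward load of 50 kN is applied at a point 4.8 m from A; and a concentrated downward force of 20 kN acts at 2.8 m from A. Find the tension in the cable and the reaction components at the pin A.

ΣM about A: T·sin38°·5.7 − 20·3 − 50·4.8 − 20·2.8 = 0 → T = 356/(5.7·0.615661) = 101.446 ≈ 101.4 kN.
ΣF_x = 0: A_x − T·cos38° = 0 → A_x = 101.446 × 0.788011 = 79.94 kN.
ΣF_y = 0: A_y + T·sin38° − 20 − 50 − 20 = 0 → A_y = 90 − 101.446 × 0.615661 = 27.54 kN.

T = 101.4 kN, A_x = 79.94 kN, A_y = 27.54 kN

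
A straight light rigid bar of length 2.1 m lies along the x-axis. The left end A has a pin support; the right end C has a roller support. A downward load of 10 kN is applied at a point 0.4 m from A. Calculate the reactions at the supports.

Moments about A: C_y·2.1 − 10·0.4 = 0 → C_y = 4/2.1 = 1.90476 ≈ 1.905 kN.
ΣF_y = 0: A_y + 1.90476 − 10 = 0 → A_y = 8.095 kN.
ΣF_x = 0: no horizontal applied forces, so A_x = 0.

A_x = 0, A_y = 8.095 kN, C_y = 1.905 kN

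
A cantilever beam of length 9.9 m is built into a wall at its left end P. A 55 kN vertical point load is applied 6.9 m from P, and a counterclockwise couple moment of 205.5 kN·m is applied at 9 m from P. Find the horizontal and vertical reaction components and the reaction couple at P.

ΣF_x = 0: P_x = 0.
ΣF_y = 0: P_y − 55 = 0 → P_y = 55.00 kN.
ΣM about P: M_P − 55·6.9 + 205.5 = 0 → M_P = 174.0 kN·m.

P_x = 0, P_y = 55.00 kN, M_P = 174.0 kN·m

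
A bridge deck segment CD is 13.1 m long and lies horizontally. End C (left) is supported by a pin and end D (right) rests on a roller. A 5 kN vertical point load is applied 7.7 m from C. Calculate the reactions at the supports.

C_x = 0, C_y = 2.061 kN, D_y = 2.939 kN

Moments about C: D_y·13.1 − 5·7.7 = 0 → D_y = 38.5/13.1 = 2.93893 ≈ 2.939 kN.
ΣF_y = 0: C_y + 2.93893 − 5 = 0 → C_y = 2.061 kN.
ΣF_x = 0: no horizontal applied forces, so C_x = 0.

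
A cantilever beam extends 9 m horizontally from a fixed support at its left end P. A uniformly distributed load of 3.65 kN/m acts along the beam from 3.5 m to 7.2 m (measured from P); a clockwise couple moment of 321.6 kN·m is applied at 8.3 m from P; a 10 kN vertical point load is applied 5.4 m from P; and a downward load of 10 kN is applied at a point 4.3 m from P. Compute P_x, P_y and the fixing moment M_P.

P_x = 0, P_y = 33.51 kN, M_P = 490.9 kN·m

Resultant of the distributed load: 3.65 × 3.7 = 13.505 kN at 5.35 m from P.
ΣF_x = 0: P_x = 0.
ΣF_y = 0: P_y − 3.65·3.7 − 10 − 10 = 0 → P_y = 33.51 kN.
ΣM about P: M_P − (3.65·3.7)·5.35 − 321.6 − 10·5.4 − 10·4.3 = 0 → M_P = 490.9 kN·m.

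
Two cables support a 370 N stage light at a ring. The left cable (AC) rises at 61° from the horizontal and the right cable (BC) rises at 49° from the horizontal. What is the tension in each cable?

T_AC = 258.3 N, T_BC = 190.9 N

ΣF_x = 0: −T_AC·cos61° + T_BC·cos49° = 0 → T_BC = 0.738973·T_AC.
ΣF_y = 0: T_AC·sin61° + T_BC·sin49° = 370.
Substitute: T_AC·(0.87462 + 0.738973·0.75471) = 370 → T_AC = 258.32 ≈ 258.3 N.
Then T_BC = 0.738973 × 258.32 = 190.9 N.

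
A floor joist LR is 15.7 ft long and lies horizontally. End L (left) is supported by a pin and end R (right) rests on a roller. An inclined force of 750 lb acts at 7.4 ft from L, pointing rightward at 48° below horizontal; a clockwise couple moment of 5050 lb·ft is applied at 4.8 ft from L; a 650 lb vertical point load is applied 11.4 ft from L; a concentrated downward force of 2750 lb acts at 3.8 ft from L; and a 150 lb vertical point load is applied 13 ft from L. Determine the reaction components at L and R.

L_x = -501.8 lb, L_y = 2261 lb, R_y = 1846 lb

ΣM about L: R_y·15.7 − 750·sin48°·7.4 − 5050 − 650·11.4 − 2750·3.8 − 150·13 = 0 → R_y = 28984.5/15.7 = 1846.15 ≈ 1846 lb.
ΣF_y = 0: L_y + 1846.15 − 750·sin48° − 650 − 2750 − 150 = 0 → L_y = 2261 lb.
ΣF_x = 0: L_x + 750·cos48° = 0 → L_x = -501.8 lb.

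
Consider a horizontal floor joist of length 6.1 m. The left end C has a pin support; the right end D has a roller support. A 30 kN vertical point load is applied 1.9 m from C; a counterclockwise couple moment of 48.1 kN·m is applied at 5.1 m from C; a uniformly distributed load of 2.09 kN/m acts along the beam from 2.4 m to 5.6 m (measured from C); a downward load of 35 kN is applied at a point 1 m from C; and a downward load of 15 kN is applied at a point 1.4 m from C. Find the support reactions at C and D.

Resultant of the distributed load: 2.09 × 3.2 = 6.688 kN at 4 m from C.
Moments about C: D_y·6.1 − 30·1.9 + 48.1 − (2.09·3.2)·4 − 35·1 − 15·1.4 = 0 → D_y = 91.652/6.1 = 15.0249 ≈ 15.02 kN.
ΣF_y = 0: C_y + 15.0249 − 30 − 2.09·3.2 − 35 − 15 = 0 → C_y = 71.66 kN.
ΣF_x = 0: no horizontal applied forces, so C_x = 0.

C_x = 0, C_y = 71.66 kN, D_y = 15.02 kN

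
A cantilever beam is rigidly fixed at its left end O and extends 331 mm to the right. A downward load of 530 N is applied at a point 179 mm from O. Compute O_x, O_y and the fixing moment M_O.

O_x = 0, O_y = 530.0 N, M_O = 94870 N·mm

ΣF_x = 0: O_x = 0.
ΣF_y = 0: O_y − 530 = 0 → O_y = 530.0 N.
ΣM about O: M_O − 530·179 = 0 → M_O = 94870 N·mm.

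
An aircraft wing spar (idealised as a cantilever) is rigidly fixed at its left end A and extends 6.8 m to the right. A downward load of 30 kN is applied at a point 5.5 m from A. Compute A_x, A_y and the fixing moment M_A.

A_x = 0, A_y = 30.00 kN, M_A = 165.0 kN·m

ΣF_x = 0: A_x = 0.
ΣF_y = 0: A_y − 30 = 0 → A_y = 30.00 kN.
ΣM about A: M_A − 30·5.5 = 0 → M_A = 165.0 kN·m.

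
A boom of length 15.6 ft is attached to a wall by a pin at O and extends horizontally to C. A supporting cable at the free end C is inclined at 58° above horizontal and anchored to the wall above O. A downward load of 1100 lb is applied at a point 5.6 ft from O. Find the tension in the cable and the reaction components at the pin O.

ΣM about O: T·sin58°·15.6 − 1100·5.6 = 0 → T = 6160/(15.6·0.848048) = 465.624 ≈ 465.6 lb.
ΣF_x = 0: O_x − T·cos58° = 0 → O_x = 465.624 × 0.529919 = 246.7 lb.
ΣF_y = 0: O_y + T·sin58° − 1100 = 0 → O_y = 1100 − 465.624 × 0.848048 = 705.1 lb.

T = 465.6 lb, O_x = 246.7 lb, O_y = 705.1 lb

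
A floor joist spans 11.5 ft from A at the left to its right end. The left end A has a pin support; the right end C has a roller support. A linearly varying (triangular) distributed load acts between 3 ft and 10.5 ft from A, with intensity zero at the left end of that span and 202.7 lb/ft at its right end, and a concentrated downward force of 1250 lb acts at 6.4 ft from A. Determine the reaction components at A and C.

A_x = 0, A_y = 785.7 lb, C_y = 1224 lb

Resultant of the triangular load: ½ × 202.7 × 7.5 = 760.125 lb, acting at 8 ft from A (one-third of the span from the peak).
Moments about A: C_y·11.5 − (½·202.7·7.5)·8 − 1250·6.4 = 0 → C_y = 14081/11.5 = 1224.43 ≈ 1224 lb.
ΣF_y = 0: A_y + 1224.43 − ½·202.7·7.5 − 1250 = 0 → A_y = 785.7 lb.
ΣF_x = 0: no horizontal applied forces, so A_x = 0.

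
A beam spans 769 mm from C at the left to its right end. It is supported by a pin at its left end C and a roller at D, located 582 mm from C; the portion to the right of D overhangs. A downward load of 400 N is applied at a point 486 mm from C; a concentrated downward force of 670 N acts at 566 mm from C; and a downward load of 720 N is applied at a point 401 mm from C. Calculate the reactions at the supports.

ΣM about C: D_y·582 − 400·486 − 670·566 − 720·401 = 0 → D_y = 862340/582 = 1481.68 ≈ 1482 N.
ΣF_y = 0: C_y + 1481.68 − 400 − 670 − 720 = 0 → C_y = 308.3 N.
ΣF_x = 0: no horizontal applied forces, so C_x = 0.

C_x = 0, C_y = 308.3 N, D_y = 1482 N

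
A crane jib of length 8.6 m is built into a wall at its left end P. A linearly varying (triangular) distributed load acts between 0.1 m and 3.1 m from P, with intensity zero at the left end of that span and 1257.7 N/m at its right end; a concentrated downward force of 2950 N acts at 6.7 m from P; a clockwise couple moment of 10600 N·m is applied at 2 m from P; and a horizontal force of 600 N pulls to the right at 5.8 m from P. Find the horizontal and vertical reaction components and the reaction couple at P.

P_x = -600.0 N, P_y = 4837 N, M_P = 34330 N·m

Resultant of the triangular load: ½ × 1257.7 × 3 = 1886.55 N, acting at 2.1 m from P (one-third of the span from the peak).
ΣF_x = 0: P_x + 600 = 0 → P_x = -600.0 N.
ΣF_y = 0: P_y − ½·1257.7·3 − 2950 = 0 → P_y = 4837 N.
ΣM about P: M_P − (½·1257.7·3)·2.1 − 2950·6.7 − 10600 = 0 → M_P = 34330 N·m.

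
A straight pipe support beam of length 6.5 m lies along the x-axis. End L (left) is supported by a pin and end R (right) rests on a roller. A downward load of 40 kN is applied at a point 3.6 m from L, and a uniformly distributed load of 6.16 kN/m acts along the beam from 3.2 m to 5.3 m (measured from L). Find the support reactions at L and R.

Resultant of the distributed load: 6.16 × 2.1 = 12.936 kN at 4.25 m from L.
Moments about L: R_y·6.5 − 40·3.6 − (6.16·2.1)·4.25 = 0 → R_y = 198.978/6.5 = 30.612 ≈ 30.61 kN.
ΣF_y = 0: L_y + 30.612 − 40 − 6.16·2.1 = 0 → L_y = 22.32 kN.
ΣF_x = 0: no horizontal applied forces, so L_x = 0.

L_x = 0, L_y = 22.32 kN, R_y = 30.61 kN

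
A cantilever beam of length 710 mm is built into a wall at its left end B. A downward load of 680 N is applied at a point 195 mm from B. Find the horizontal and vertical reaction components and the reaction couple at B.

ΣF_x = 0: B_x = 0.
ΣF_y = 0: B_y − 680 = 0 → B_y = 680.0 N.
ΣM about B: M_B − 680·195 = 0 → M_B = 132600 N·mm.

B_x = 0, B_y = 680.0 N, M_B = 132600 N·mm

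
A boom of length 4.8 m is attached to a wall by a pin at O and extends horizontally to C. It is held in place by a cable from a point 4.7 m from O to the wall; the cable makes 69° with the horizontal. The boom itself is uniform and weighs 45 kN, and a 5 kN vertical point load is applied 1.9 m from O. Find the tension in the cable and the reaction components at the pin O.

ΣM about O: T·sin69°·4.7 − 45·2.4 − 5·1.9 = 0 → T = 117.5/(4.7·0.93358) = 26.7786 ≈ 26.78 kN.
ΣF_x = 0: O_x − T·cos69° = 0 → O_x = 26.7786 × 0.358368 = 9.597 kN.
ΣF_y = 0: O_y + T·sin69° − 45 − 5 = 0 → O_y = 50 − 26.7786 × 0.93358 = 25.00 kN.

T = 26.78 kN, O_x = 9.597 kN, O_y = 25.00 kN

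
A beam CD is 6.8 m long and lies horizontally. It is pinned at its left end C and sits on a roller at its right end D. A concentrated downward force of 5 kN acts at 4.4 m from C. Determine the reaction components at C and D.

C_x = 0, C_y = 1.765 kN, D_y = 3.235 kN

Moments about C: D_y·6.8 − 5·4.4 = 0 → D_y = 22/6.8 = 3.23529 ≈ 3.235 kN.
ΣF_y = 0: C_y + 3.23529 − 5 = 0 → C_y = 1.765 kN.
ΣF_x = 0: no horizontal applied forces, so C_x = 0.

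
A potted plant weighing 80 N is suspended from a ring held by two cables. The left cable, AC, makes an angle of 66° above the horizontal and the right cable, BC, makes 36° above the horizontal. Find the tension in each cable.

T_AC = 66.17 N, T_BC = 33.27 N

ΣF_x = 0: −T_AC·cos66° + T_BC·cos36° = 0 → T_BC = 0.502754·T_AC.
ΣF_y = 0: T_AC·sin66° + T_BC·sin36° = 80.
Substitute: T_AC·(0.913545 + 0.502754·0.587785) = 80 → T_AC = 66.1673 ≈ 66.17 N.
Then T_BC = 0.502754 × 66.1673 = 33.27 N.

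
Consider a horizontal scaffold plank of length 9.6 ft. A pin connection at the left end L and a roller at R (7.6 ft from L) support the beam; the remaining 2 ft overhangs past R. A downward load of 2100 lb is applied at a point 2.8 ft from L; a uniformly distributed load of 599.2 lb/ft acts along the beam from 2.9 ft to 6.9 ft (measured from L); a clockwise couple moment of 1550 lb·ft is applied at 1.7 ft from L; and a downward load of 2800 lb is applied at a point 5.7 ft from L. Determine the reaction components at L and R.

L_x = 0, L_y = 2674 lb, R_y = 4623 lb

Resultant of the distributed load: 599.2 × 4 = 2396.8 lb at 4.9 ft from L.
Taking moments about L: R_y·7.6 − 2100·2.8 − (599.2·4)·4.9 − 1550 − 2800·5.7 = 0 → R_y = 35134.32/7.6 = 4622.94 ≈ 4623 lb.
ΣF_y = 0: L_y + 4622.94 − 2100 − 599.2·4 − 2800 = 0 → L_y = 2674 lb.
ΣF_x = 0: no horizontal applied forces, so L_x = 0.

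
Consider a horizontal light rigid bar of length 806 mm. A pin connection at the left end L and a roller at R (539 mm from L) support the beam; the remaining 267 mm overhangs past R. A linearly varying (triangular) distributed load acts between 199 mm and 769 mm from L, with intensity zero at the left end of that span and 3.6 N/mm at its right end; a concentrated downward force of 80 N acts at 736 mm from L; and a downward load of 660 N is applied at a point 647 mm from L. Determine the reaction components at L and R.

L_x = 0, L_y = -237.6 N, R_y = 2004 N

Resultant of the triangular load: ½ × 3.6 × 570 = 1026 N, acting at 579 mm from L (one-third of the span from the peak).
Moments about L: R_y·539 − (½·3.6·570)·579 − 80·736 − 660·647 = 0 → R_y = 1079954/539 = 2003.63 ≈ 2004 N.
ΣF_y = 0: L_y + 2003.63 − ½·3.6·570 − 80 − 660 = 0 → L_y = -237.6 N.
ΣF_x = 0: no horizontal applied forces, so L_x = 0.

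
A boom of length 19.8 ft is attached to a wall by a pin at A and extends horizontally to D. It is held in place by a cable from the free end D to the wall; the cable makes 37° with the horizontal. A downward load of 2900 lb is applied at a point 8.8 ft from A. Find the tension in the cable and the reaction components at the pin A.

ΣM about A: T·sin37°·19.8 − 2900·8.8 = 0 → T = 25520/(19.8·0.601815) = 2141.67 ≈ 2142 lb.
ΣF_x = 0: A_x − T·cos37° = 0 → A_x = 2141.67 × 0.798636 = 1710 lb.
ΣF_y = 0: A_y + T·sin37° − 2900 = 0 → A_y = 2900 − 2141.67 × 0.601815 = 1611 lb.

T = 2142 lb, A_x = 1710 lb, A_y = 1611 lb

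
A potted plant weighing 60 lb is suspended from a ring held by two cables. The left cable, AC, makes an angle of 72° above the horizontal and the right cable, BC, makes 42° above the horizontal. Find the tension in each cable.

ΣF_x = 0: −T_AC·cos72° + T_BC·cos42° = 0 → T_BC = 0.415823·T_AC.
ΣF_y = 0: T_AC·sin72° + T_BC·sin42° = 60.
Substitute: T_AC·(0.951057 + 0.415823·0.669131) = 60 → T_AC = 48.8084 ≈ 48.81 lb.
Then T_BC = 0.415823 × 48.8084 = 20.30 lb.

T_AC = 48.81 lb, T_BC = 20.30 lb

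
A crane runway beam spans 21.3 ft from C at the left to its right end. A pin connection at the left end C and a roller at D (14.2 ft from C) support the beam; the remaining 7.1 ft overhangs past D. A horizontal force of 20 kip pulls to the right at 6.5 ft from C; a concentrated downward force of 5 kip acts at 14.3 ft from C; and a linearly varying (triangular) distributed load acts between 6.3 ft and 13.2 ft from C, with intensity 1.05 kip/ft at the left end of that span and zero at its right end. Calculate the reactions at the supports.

C_x = -20.00 kip, C_y = 1.393 kip, D_y = 7.229 kip

Resultant of the triangular load: ½ × 1.05 × 6.9 = 3.6225 kip, acting at 8.6 ft from C (one-third of the span from the peak).
ΣM about C: D_y·14.2 − 5·14.3 − (½·1.05·6.9)·8.6 = 0 → D_y = 102.6535/14.2 = 7.22912 ≈ 7.229 kip.
ΣF_y = 0: C_y + 7.22912 − 5 − ½·1.05·6.9 = 0 → C_y = 1.393 kip.
ΣF_x = 0: C_x + 20 = 0 → C_x = -20.00 kip.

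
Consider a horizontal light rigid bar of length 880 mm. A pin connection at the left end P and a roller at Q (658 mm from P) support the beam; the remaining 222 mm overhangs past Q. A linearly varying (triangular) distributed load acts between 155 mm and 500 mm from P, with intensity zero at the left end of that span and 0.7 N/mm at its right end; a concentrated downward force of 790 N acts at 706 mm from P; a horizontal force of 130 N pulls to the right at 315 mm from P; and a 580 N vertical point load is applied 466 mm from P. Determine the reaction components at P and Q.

Resultant of the triangular load: ½ × 0.7 × 345 = 120.75 N, acting at 385 mm from P (one-third of the span from the peak).
Taking moments about P: Q_y·658 − (½·0.7·345)·385 − 790·706 − 580·466 = 0 → Q_y = 874508.75/658 = 1329.04 ≈ 1329 N.
ΣF_y = 0: P_y + 1329.04 − ½·0.7·345 − 790 − 580 = 0 → P_y = 161.7 N.
ΣF_x = 0: P_x + 130 = 0 → P_x = -130.0 N.

P_x = -130.0 N, P_y = 161.7 N, Q_y = 1329 N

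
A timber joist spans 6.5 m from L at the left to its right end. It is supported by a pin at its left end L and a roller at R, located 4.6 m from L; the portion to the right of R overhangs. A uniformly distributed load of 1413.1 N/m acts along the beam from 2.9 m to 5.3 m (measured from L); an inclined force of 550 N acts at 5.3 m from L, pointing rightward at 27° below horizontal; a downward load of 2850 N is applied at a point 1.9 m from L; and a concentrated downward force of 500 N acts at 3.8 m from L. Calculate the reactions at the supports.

L_x = -490.1 N, L_y = 2090 N, R_y = 4901 N

Resultant of the distributed load: 1413.1 × 2.4 = 3391.44 N at 4.1 m from L.
Moments about L: R_y·4.6 − (1413.1·2.4)·4.1 − 550·sin27°·5.3 − 2850·1.9 − 500·3.8 = 0 → R_y = 22543.3/4.6 = 4900.72 ≈ 4901 N.
ΣF_y = 0: L_y + 4900.72 − 1413.1·2.4 − 550·sin27° − 2850 − 500 = 0 → L_y = 2090 N.
ΣF_x = 0: L_x + 550·cos27° = 0 → L_x = -490.1 N.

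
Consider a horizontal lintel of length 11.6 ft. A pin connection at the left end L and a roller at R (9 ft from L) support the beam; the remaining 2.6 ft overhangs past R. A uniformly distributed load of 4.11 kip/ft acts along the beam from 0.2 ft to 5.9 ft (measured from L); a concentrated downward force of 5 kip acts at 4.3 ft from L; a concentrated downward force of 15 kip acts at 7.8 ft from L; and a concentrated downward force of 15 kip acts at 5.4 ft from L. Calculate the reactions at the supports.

L_x = 0, L_y = 26.10 kip, R_y = 32.33 kip

Resultant of the distributed load: 4.11 × 5.7 = 23.427 kip at 3.05 ft from L.
Moments about L: R_y·9 − (4.11·5.7)·3.05 − 5·4.3 − 15·7.8 − 15·5.4 = 0 → R_y = 290.95235/9 = 32.328 ≈ 32.33 kip.
ΣF_y = 0: L_y + 32.328 − 4.11·5.7 − 5 − 15 − 15 = 0 → L_y = 26.10 kip.
ΣF_x = 0: no horizontal applied forces, so L_x = 0.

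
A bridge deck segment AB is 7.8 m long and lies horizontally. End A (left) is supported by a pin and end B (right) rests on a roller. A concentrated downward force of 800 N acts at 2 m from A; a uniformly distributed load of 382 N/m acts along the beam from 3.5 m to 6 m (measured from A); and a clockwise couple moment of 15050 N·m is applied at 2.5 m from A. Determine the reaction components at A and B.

A_x = 0, A_y = -961.2 N, B_y = 2716 N

Resultant of the distributed load: 382 × 2.5 = 955 N at 4.75 m from A.
ΣM about A: B_y·7.8 − 800·2 − (382·2.5)·4.75 − 15050 = 0 → B_y = 21186.25/7.8 = 2716.19 ≈ 2716 N.
ΣF_y = 0: A_y + 2716.19 − 800 − 382·2.5 = 0 → A_y = -961.2 N.
ΣF_x = 0: no horizontal applied forces, so A_x = 0.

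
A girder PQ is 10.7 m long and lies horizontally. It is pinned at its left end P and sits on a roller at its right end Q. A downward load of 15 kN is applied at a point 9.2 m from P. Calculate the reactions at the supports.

Taking moments about P: Q_y·10.7 − 15·9.2 = 0 → Q_y = 138/10.7 = 12.8972 ≈ 12.90 kN.
ΣF_y = 0: P_y + 12.8972 − 15 = 0 → P_y = 2.103 kN.
ΣF_x = 0: no horizontal applied forces, so P_x = 0.

P_x = 0, P_y = 2.103 kN, Q_y = 12.90 kN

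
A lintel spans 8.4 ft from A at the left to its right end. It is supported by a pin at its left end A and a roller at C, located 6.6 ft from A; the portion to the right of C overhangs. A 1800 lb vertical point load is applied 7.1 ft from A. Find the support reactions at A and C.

A_x = 0, A_y = -136.4 lb, C_y = 1936 lb

Taking moments about A: C_y·6.6 − 1800·7.1 = 0 → C_y = 12780/6.6 = 1936.36 ≈ 1936 lb.
ΣF_y = 0: A_y + 1936.36 − 1800 = 0 → A_y = -136.4 lb.
ΣF_x = 0: no horizontal applied forces, so A_x = 0.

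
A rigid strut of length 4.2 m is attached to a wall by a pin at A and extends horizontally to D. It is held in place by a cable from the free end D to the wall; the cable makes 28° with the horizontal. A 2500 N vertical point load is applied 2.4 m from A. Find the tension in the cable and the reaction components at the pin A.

T = 3043 N, A_x = 2687 N, A_y = 1071 N

ΣM about A: T·sin28°·4.2 − 2500·2.4 = 0 → T = 6000/(4.2·0.469472) = 3042.93 ≈ 3043 N.
ΣF_x = 0: A_x − T·cos28° = 0 → A_x = 3042.93 × 0.882948 = 2687 N.
ΣF_y = 0: A_y + T·sin28° − 2500 = 0 → A_y = 2500 − 3042.93 × 0.469472 = 1071 N.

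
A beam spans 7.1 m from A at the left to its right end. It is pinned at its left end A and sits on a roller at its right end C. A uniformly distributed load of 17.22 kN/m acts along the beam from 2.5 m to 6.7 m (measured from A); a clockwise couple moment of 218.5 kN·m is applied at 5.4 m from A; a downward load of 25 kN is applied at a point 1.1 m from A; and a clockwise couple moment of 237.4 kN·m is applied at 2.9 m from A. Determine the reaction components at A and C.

Resultant of the distributed load: 17.22 × 4.2 = 72.324 kN at 4.6 m from A.
ΣM about A: C_y·7.1 − (17.22·4.2)·4.6 − 218.5 − 25·1.1 − 237.4 = 0 → C_y = 816.0904/7.1 = 114.942 ≈ 114.9 kN.
ΣF_y = 0: A_y + 114.942 − 17.22·4.2 − 25 = 0 → A_y = -17.62 kN.
ΣF_x = 0: no horizontal applied forces, so A_x = 0.

A_x = 0, A_y = -17.62 kN, C_y = 114.9 kN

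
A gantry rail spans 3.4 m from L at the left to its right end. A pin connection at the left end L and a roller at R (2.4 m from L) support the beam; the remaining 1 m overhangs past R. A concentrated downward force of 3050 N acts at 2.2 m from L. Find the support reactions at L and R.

ΣM about L: R_y·2.4 − 3050·2.2 = 0 → R_y = 6710/2.4 = 2795.83 ≈ 2796 N.
ΣF_y = 0: L_y + 2795.83 − 3050 = 0 → L_y = 254.2 N.
ΣF_x = 0: no horizontal applied forces, so L_x = 0.

L_x = 0, L_y = 254.2 N, R_y = 2796 N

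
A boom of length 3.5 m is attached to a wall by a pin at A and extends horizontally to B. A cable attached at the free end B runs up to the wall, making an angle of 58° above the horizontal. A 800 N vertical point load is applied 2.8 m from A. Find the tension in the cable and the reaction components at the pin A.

T = 754.7 N, A_x = 399.9 N, A_y = 160.0 N

ΣM about A: T·sin58°·3.5 − 800·2.8 = 0 → T = 2240/(3.5·0.848048) = 754.674 ≈ 754.7 N.
ΣF_x = 0: A_x − T·cos58° = 0 → A_x = 754.674 × 0.529919 = 399.9 N.
ΣF_y = 0: A_y + T·sin58° − 800 = 0 → A_y = 800 − 754.674 × 0.848048 = 160.0 N.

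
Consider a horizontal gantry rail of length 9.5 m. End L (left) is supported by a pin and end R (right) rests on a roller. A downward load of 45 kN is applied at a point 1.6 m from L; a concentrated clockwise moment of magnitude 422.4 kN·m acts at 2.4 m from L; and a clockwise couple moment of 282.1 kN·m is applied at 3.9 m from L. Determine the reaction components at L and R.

L_x = 0, L_y = -36.74 kN, R_y = 81.74 kN

Moments about L: R_y·9.5 − 45·1.6 − 422.4 − 282.1 = 0 → R_y = 776.5/9.5 = 81.7368 ≈ 81.74 kN.
ΣF_y = 0: L_y + 81.7368 − 45 = 0 → L_y = -36.74 kN.
ΣF_x = 0: no horizontal applied forces, so L_x = 0.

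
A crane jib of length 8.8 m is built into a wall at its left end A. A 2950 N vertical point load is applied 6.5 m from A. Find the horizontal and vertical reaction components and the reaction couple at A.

A_x = 0, A_y = 2950 N, M_A = 19180 N·m

ΣF_x = 0: A_x = 0.
ΣF_y = 0: A_y − 2950 = 0 → A_y = 2950 N.
ΣM about A: M_A − 2950·6.5 = 0 → M_A = 19180 N·m.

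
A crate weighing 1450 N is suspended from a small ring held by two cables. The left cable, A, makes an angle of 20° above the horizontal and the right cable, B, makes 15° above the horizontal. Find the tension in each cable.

T_A = 2442 N, T_B = 2376 N

ΣF_x = 0: −T_A·cos20° + T_B·cos15° = 0 → T_B = 0.972841·T_A.
ΣF_y = 0: T_A·sin20° + T_B·sin15° = 1450.
Substitute: T_A·(0.34202 + 0.972841·0.258819) = 1450 → T_A = 2441.86 ≈ 2442 N.
Then T_B = 0.972841 × 2441.86 = 2376 N.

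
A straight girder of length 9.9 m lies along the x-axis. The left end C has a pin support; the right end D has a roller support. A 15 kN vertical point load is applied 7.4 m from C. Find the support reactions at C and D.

Taking moments about C: D_y·9.9 − 15·7.4 = 0 → D_y = 111/9.9 = 11.2121 ≈ 11.21 kN.
ΣF_y = 0: C_y + 11.2121 − 15 = 0 → C_y = 3.788 kN.
ΣF_x = 0: no horizontal applied forces, so C_x = 0.

C_x = 0, C_y = 3.788 kN, D_y = 11.21 kN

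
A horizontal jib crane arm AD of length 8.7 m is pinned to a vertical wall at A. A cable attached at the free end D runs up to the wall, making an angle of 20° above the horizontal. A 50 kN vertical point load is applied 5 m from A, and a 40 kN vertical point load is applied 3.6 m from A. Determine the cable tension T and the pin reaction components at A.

T = 132.4 kN, A_x = 124.4 kN, A_y = 44.71 kN

ΣM about A: T·sin20°·8.7 − 50·5 − 40·3.6 = 0 → T = 394/(8.7·0.34202) = 132.411 ≈ 132.4 kN.
ΣF_x = 0: A_x − T·cos20° = 0 → A_x = 132.411 × 0.939693 = 124.4 kN.
ΣF_y = 0: A_y + T·sin20° − 50 − 40 = 0 → A_y = 90 − 132.411 × 0.34202 = 44.71 kN.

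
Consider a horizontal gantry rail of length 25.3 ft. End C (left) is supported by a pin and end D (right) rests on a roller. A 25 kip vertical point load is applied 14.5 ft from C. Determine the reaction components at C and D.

Moments about C: D_y·25.3 − 25·14.5 = 0 → D_y = 362.5/25.3 = 14.3281 ≈ 14.33 kip.
ΣF_y = 0: C_y + 14.3281 − 25 = 0 → C_y = 10.67 kip.
ΣF_x = 0: no horizontal applied forces, so C_x = 0.

C_x = 0, C_y = 10.67 kip, D_y = 14.33 kip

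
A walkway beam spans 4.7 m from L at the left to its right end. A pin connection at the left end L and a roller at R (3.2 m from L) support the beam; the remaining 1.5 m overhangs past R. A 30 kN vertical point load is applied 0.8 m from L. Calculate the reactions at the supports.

Taking moments about L: R_y·3.2 − 30·0.8 = 0 → R_y = 24/3.2 = 7.500 kN.
ΣF_y = 0: L_y + 7.5 − 30 = 0 → L_y = 22.50 kN.
ΣF_x = 0: no horizontal applied forces, so L_x = 0.

L_x = 0, L_y = 22.50 kN, R_y = 7.500 kN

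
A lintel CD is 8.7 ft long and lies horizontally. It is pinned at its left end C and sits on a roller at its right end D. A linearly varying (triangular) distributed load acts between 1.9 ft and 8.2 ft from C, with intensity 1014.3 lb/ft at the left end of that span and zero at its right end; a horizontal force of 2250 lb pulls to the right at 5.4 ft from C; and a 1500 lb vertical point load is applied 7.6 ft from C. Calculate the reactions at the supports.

Resultant of the triangular load: ½ × 1014.3 × 6.3 = 3195.045 lb, acting at 4 ft from C (one-third of the span from the peak).
Taking moments about C: D_y·8.7 − (½·1014.3·6.3)·4 − 1500·7.6 = 0 → D_y = 24180.18/8.7 = 2779.33 ≈ 2779 lb.
ΣF_y = 0: C_y + 2779.33 − ½·1014.3·6.3 − 1500 = 0 → C_y = 1916 lb.
ΣF_x = 0: C_x + 2250 = 0 → C_x = -2250 lb.

C_x = -2250 lb, C_y = 1916 lb, D_y = 2779 lb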